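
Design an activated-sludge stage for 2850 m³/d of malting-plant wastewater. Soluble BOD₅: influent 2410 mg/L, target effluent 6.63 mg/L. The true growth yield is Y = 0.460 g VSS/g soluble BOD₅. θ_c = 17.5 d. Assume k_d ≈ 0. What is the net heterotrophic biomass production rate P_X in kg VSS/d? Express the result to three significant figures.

P_X ≈ 3150 kg VSS/d

No decay correction is needed, so Y_obs = Y = 0.460.
ΔS = 2410 − 6.63 = 2403 mg/L, so the substrate removal rate is 2850 × 2403/1000 = 6850 kg soluble BOD₅/d.
Net biomass production P_X = Y_obs × Q·(S₀ − S) = 0.4600 × 6850 = 3151 kg VSS/d.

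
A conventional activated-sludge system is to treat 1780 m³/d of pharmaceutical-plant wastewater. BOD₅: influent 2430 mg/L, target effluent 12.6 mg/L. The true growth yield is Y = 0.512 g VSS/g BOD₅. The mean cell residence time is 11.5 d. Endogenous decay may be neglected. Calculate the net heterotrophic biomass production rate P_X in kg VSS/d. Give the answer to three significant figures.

No decay correction is needed, so Y_obs = Y = 0.512.
Substrate removed = Q·(S₀ − S) = 1780 m³/d × (2430 − 12.6) g/m³ = 4.3×10^6 g/d = 4303 kg/d.
P_X = Y_obs · Q(S₀ − S) = 0.5120 × 4303 = 2203 kg VSS/d.

P_X ≈ 2200 kg VSS/d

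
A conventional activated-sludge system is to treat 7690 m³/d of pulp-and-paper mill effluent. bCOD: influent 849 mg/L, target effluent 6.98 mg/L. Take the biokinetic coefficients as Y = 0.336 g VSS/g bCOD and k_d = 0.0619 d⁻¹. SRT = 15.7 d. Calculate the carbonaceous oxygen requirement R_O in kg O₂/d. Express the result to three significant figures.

The observed yield is Y_obs = Y/(1 + k_d·θ_c) = 0.336 / (1 + 0.0619 × 15.7) = 0.336 / 1.972 = 0.1704 g VSS per g bCOD removed.
Q·(S₀ − S) = 7690 × (849 − 6.98) × 10⁻³ = 6475 kg/d removed.
Biomass synthesised: P_X = Y_obs × 6475 = 1103 kg VSS/d.
Carbonaceous O₂ demand = substrate oxidised − cell-mass equivalent = 6475 − 1.42 × 1103 = 4908 kg O₂/d.

R_O ≈ 4910 kg O₂/d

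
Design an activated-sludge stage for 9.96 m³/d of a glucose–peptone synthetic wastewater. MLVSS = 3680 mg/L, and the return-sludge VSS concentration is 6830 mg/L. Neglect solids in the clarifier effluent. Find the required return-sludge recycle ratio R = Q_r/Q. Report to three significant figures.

R ≈ 1.17

Mass balance around the secondary clarifier (neglecting effluent solids): R = X / (X_r − X) = 3680 / (6830 − 3680) = 1.168.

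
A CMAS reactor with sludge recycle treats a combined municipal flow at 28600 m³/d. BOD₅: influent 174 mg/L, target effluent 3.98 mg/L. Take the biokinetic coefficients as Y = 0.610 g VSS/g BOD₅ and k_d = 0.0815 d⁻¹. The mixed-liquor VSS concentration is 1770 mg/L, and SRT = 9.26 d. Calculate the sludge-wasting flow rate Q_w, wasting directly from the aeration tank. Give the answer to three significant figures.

Steady-state biomass mass balance: V·X·(1 + k_d·θ_c) = Y·Q·(S₀ − S)·θ_c, so V = 0.610 × 28600 × (174 − 3.98) × 9.26 / [1770 × (1 + 0.0815 × 9.26)] = 2.75×10^7 / 3106 = 8844 m³.
With mixed-liquor wasting, θ_c = V/Q_w, so Q_w = V/θ_c = 8844/9.26 = 955.0 m³/d.

Q_w ≈ 955 m³/d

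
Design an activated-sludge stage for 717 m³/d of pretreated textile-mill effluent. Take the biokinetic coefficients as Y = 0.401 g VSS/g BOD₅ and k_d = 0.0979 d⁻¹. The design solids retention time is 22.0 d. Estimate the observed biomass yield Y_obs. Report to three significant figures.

Observed yield with endogenous decay: Y_obs = Y / (1 + k_d·θ_c) = 0.401 / (1 + 0.0979 × 22.0) = 0.401 / 3.154 = 0.1271 g VSS/g BOD₅.

Y_obs ≈ 0.127 g VSS/g BOD₅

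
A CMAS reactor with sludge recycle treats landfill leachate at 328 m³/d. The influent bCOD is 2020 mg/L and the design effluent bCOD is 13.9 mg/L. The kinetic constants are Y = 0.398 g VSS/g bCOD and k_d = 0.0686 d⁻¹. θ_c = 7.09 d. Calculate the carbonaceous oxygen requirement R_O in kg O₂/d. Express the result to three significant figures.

Correct the yield for decay: Y_obs = Y/(1 + k_d θ_c) = 0.398 / (1 + 0.0686 × 7.09) = 0.398 / 1.486 = 0.2678.
Mass of bCOD removed per day: Q(S₀ − S) = 328 × 2006 g/m³ = 658.0 kg/d.
Biomass synthesised: P_X = Y_obs × 658.0 = 176.2 kg VSS/d.
R_O = Q·ΔS − 1.42 P_X = 658.0 − 250.2 = 407.8 kg O₂/d.

R_O ≈ 408 kg O₂/d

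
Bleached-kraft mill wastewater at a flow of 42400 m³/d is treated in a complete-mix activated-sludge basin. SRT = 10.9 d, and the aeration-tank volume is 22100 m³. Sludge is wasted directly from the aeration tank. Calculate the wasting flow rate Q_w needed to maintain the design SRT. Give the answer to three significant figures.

Wasting from the aeration tank: Q_w = V / θ_c = 22100 / 10.9 = 2028 m³/d.

Q_w ≈ 2030 m³/d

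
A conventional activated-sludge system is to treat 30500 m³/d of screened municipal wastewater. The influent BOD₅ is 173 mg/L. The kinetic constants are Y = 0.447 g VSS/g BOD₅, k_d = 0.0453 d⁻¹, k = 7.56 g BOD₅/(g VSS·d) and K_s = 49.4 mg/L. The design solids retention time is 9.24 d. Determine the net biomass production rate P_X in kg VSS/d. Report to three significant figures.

From the Monod/SRT balance for a CMAS, S = K_s·(1+k_d θ_c)/[θ_c·(Y k − k_d) − 1] = 49.4 × (1 + 0.0453 × 9.24) / [9.24 × (0.447 × 7.56 − 0.0453) − 1] = 70.08 / 29.81 = 2.351 mg/L.
The observed yield is Y_obs = Y/(1 + k_d·θ_c) = 0.447 / (1 + 0.0453 × 9.24) = 0.447 / 1.419 = 0.3151 g VSS per g BOD₅ removed.
ΔS = 173 − 2.35 = 170.7 mg/L, so the substrate removal rate is 30500 × 170.7/1000 = 5205 kg BOD₅/d.
Net biomass production P_X = Y_obs × Q·(S₀ − S) = 0.3151 × 5205 = 1640 kg VSS/d.

P_X ≈ 1640 kg VSS/d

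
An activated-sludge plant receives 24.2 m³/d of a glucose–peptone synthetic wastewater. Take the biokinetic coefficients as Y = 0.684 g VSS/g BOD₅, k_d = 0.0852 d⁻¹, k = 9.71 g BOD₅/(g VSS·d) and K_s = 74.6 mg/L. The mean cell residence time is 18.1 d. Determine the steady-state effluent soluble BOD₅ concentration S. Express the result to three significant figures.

From the Monod/SRT balance for a CMAS, S = K_s·(1+k_d θ_c)/[θ_c·(Y k − k_d) − 1] = 74.6 × (1 + 0.0852 × 18.1) / [18.1 × (0.684 × 9.71 − 0.0852) − 1] = 189.6 / 117.7 = 1.612 mg/L.

S ≈ 1.61 mg/L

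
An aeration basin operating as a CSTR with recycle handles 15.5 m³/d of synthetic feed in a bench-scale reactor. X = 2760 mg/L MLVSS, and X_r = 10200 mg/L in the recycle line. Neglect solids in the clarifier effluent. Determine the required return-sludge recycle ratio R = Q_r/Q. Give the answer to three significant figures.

R ≈ 0.371

R = Q_r/Q = X/(X_r − X) = 2760 / (10200 − 2760) = 0.3710.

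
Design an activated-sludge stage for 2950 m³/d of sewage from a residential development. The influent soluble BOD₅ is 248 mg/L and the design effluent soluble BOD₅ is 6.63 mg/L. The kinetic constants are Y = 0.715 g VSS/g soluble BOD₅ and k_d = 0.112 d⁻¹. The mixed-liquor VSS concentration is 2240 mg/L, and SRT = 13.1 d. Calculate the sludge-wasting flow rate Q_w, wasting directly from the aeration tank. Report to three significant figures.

Rearranging the biomass balance for a CMAS with decay, V = Y·Q·ΔS·θ_c / [X·(1+k_d θ_c)] = 0.715 × 2950 × (248 − 6.63) × 13.1 / [2240 × (1 + 0.112 × 13.1)] = 6.67×10^6 / 5527 = 1207 m³.
With mixed-liquor wasting, θ_c = V/Q_w, so Q_w = V/θ_c = 1207/13.1 = 92.12 m³/d.

Q_w ≈ 92.1 m³/d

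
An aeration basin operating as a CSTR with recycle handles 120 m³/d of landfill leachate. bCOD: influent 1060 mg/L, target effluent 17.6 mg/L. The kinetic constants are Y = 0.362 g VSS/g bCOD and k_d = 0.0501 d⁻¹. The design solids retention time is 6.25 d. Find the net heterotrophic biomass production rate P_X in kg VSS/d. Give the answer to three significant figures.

Y_obs = Y / (1 + k_d θ_c) = 0.362 / (1 + 0.0501 × 6.25) = 0.362 / 1.313 = 0.2757.
ΔS = 1060 − 17.6 = 1042 mg/L, so the substrate removal rate is 120 × 1042/1000 = 125.1 kg bCOD/d.
P_X = Y_obs · Q(S₀ − S) = 0.2757 × 125.1 = 34.48 kg VSS/d.

P_X ≈ 34.5 kg VSS/d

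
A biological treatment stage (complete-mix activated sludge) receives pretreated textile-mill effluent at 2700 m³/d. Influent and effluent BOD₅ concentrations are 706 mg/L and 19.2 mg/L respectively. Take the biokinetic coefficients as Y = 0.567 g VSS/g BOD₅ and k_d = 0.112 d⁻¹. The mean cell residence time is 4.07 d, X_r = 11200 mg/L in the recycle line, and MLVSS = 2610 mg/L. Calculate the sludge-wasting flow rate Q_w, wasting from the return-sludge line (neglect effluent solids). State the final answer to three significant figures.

Steady-state biomass mass balance: V·X·(1 + k_d·θ_c) = Y·Q·(S₀ − S)·θ_c, so V = 0.567 × 2700 × (706 − 19.2) × 4.07 / [2610 × (1 + 0.112 × 4.07)] = 4.28×10^6 / 3800 = 1126 m³.
θ_c = V·X/(Q_w·X_r) when wasting from the recycle, so Q_w = V·X/(θ_c·X_r) = 1126 × 2610 / (4.07 × 11200) = 64.48 m³/d.

Q_w ≈ 64.5 m³/d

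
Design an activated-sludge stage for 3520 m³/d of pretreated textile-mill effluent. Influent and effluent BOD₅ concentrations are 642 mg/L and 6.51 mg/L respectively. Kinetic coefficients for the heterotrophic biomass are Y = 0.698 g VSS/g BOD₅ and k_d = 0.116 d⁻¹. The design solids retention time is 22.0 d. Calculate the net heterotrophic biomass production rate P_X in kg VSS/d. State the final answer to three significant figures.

Correct the yield for decay: Y_obs = Y/(1 + k_d θ_c) = 0.698 / (1 + 0.116 × 22.0) = 0.698 / 3.552 = 0.1965.
Substrate removed = Q·(S₀ − S) = 3520 m³/d × (642 − 6.51) g/m³ = 2.24×10^6 g/d = 2237 kg/d.
P_X = Y_obs · Q(S₀ − S) = 0.1965 × 2237 = 439.6 kg VSS/d.

P_X ≈ 440 kg VSS/d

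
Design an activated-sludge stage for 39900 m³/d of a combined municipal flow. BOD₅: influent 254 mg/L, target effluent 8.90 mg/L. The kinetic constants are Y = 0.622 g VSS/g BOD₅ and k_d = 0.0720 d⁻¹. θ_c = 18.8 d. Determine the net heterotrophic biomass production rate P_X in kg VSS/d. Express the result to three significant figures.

P_X ≈ 2580 kg VSS/d

The observed yield is Y_obs = Y/(1 + k_d·θ_c) = 0.622 / (1 + 0.0720 × 18.8) = 0.622 / 2.354 = 0.2643 g VSS per g BOD₅ removed.
ΔS = 254 − 8.90 = 245.1 mg/L, so the substrate removal rate is 39900 × 245.1/1000 = 9779 kg BOD₅/d.
Biomass produced: P_X = Y_obs·Q·ΔS = 0.2643 × 9779 ≈ 2584 kg VSS/d.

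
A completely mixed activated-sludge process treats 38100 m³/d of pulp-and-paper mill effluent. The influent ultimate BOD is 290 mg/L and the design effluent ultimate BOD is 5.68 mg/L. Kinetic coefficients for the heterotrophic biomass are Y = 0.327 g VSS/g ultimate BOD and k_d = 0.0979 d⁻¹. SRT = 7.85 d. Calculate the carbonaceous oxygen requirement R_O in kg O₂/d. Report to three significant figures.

R_O ≈ 7990 kg O₂/d

Correct the yield for decay: Y_obs = Y/(1 + k_d θ_c) = 0.327 / (1 + 0.0979 × 7.85) = 0.327 / 1.769 = 0.1849.
ΔS = 290 − 5.68 = 284.3 mg/L, so the substrate removal rate is 38100 × 284.3/1000 = 10833 kg ultimate BOD/d.
Net sludge production P_X = 0.1849 × 10833 = 2003 kg VSS/d.
R_O = Q·ΔS − 1.42 P_X = 10833 − 2844 = 7988 kg O₂/d.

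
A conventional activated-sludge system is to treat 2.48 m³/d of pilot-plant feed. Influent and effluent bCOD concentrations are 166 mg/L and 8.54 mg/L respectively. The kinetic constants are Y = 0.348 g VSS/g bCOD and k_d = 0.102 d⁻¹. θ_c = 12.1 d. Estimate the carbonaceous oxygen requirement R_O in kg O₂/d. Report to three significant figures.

R_O ≈ 0.304 kg O₂/d

Correct the yield for decay: Y_obs = Y/(1 + k_d θ_c) = 0.348 / (1 + 0.102 × 12.1) = 0.348 / 2.234 = 0.1558.
ΔS = 166 − 8.54 = 157.5 mg/L, so the substrate removal rate is 2.48 × 157.5/1000 = 0.3905 kg bCOD/d.
Net sludge production P_X = 0.1558 × 0.3905 = 0.06082 kg VSS/d.
R_O = Q·ΔS − 1.42 P_X = 0.3905 − 0.08637 = 0.3041 kg O₂/d.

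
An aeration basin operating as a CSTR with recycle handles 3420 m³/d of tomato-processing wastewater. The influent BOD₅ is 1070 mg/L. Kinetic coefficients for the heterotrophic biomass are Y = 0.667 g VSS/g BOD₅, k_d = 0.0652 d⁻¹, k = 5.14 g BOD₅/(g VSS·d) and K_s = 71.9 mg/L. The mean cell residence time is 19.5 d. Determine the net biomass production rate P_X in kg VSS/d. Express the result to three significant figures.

P_X ≈ 1070 kg VSS/d

From the Monod/SRT balance for a CMAS, S = K_s·(1+k_d θ_c)/[θ_c·(Y k − k_d) − 1] = 71.9 × (1 + 0.0652 × 19.5) / [19.5 × (0.667 × 5.14 − 0.0652) − 1] = 163.3 / 64.58 = 2.529 mg/L.
Correct the yield for decay: Y_obs = Y/(1 + k_d θ_c) = 0.667 / (1 + 0.0652 × 19.5) = 0.667 / 2.271 = 0.2937.
Substrate removed = Q·(S₀ − S) = 3420 m³/d × (1070 − 2.53) g/m³ = 3.65×10^6 g/d = 3651 kg/d.
So the net sludge growth is P_X = 0.2937 × 3651 = 1072 kg VSS/d.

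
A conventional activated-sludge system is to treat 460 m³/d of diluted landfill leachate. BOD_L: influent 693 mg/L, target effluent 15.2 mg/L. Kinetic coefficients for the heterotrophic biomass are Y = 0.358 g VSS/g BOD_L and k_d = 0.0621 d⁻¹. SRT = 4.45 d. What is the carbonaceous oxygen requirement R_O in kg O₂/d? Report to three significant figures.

R_O ≈ 188 kg O₂/d

Observed yield with endogenous decay: Y_obs = Y / (1 + k_d·θ_c) = 0.358 / (1 + 0.0621 × 4.45) = 0.358 / 1.276 = 0.2805 g VSS/g BOD_L.
Mass of BOD_L removed per day: Q(S₀ − S) = 460 × 677.8 g/m³ = 311.8 kg/d.
Net sludge production P_X = 0.2805 × 311.8 = 87.45 kg VSS/d.
R_O = Q·(S₀ − S) − 1.42·P_X = 311.8 − 1.42 × 87.45 = 187.6 kg O₂/d.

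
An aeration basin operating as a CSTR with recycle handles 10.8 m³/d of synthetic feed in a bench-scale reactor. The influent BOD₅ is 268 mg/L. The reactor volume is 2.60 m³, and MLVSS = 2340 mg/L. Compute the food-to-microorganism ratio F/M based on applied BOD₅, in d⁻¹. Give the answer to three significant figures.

F/M = applied load / biomass = Q·S₀/(V·X) = 10.8 × 268 / (2.600 × 2340) = 0.4757 d⁻¹.

F/M ≈ 0.476 d⁻¹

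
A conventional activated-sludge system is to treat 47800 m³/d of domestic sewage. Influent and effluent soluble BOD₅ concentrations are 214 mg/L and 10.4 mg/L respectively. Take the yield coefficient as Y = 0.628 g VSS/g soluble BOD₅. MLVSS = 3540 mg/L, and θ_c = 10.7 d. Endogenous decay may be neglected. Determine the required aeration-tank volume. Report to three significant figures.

V ≈ 18500 m³

Biomass mass balance (decay neglected): V·X = Y·Q·(S₀ − S)·θ_c, so V = 0.628 × 47800 × (214 − 10.4) × 10.7 / 3540 = 18473 m³.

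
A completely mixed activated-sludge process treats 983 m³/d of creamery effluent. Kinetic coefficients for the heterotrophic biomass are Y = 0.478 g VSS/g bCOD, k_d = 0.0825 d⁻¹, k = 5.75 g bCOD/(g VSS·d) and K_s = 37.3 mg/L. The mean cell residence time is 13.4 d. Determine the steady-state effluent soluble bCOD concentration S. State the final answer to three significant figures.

From the Monod/SRT balance for a CMAS, S = K_s·(1+k_d θ_c)/[θ_c·(Y k − k_d) − 1] = 37.3 × (1 + 0.0825 × 13.4) / [13.4 × (0.478 × 5.75 − 0.0825) − 1] = 78.54 / 34.72 = 2.262 mg/L.

S ≈ 2.26 mg/L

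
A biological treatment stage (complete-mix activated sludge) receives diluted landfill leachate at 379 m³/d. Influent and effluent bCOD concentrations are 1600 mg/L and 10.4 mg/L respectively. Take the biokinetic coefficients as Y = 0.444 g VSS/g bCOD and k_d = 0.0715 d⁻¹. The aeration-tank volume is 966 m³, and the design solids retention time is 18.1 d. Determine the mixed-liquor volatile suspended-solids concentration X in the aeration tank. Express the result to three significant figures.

X = Y·Q·ΔS·θ_c / [V·(1 + k_d θ_c)] = 0.444 × 379 × (1600 − 10.4) × 18.1 / [966 × (1 + 0.0715 × 18.1)] = 2185 mg/L.

X ≈ 2180 mg/L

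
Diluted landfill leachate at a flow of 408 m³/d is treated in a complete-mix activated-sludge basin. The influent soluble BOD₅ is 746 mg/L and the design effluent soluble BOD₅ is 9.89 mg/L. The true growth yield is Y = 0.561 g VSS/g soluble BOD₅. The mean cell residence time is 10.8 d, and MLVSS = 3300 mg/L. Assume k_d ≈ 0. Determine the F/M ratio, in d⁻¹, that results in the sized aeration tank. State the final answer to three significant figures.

F/M ≈ 0.167 d⁻¹

V·X = Y·Q·ΔS·θ_c gives V = 0.561 × 408 × (746 − 9.89) × 10.8 / 3300 = 551.4 m³.
Food-to-microorganism ratio F/M = Q S₀ / (V X) = 408 × 746 / (551.4 × 3300) = 0.1673 d⁻¹.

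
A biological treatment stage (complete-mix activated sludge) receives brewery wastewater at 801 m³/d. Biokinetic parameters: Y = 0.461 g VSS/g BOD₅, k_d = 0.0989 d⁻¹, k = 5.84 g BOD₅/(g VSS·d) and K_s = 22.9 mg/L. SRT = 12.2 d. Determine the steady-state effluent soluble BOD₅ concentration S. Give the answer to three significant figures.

Effluent substrate depends only on kinetics and SRT: S = K_s(1 + k_d θ_c) / [θ_c(Yk − k_d) − 1] = 22.9 × (1 + 0.0989 × 12.2) / [12.2 × (0.461 × 5.84 − 0.0989) − 1] = 50.53 / 30.64 = 1.649 mg/L.

S ≈ 1.65 mg/L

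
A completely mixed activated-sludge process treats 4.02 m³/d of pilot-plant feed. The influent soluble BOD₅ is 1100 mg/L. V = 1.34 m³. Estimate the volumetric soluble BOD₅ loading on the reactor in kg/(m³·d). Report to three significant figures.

L_v = Q S₀ / V = 4.02 × 1100 × 10⁻³ / 1.340 = 3.300 kg/(m³·d).

L_v ≈ 3.30 kg soluble BOD₅/(m³·d)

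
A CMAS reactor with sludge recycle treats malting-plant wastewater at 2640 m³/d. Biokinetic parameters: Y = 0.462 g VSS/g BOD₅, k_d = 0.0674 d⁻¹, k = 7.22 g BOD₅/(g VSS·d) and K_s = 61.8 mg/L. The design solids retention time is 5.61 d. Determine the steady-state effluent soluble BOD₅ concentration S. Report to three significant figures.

S ≈ 4.91 mg/L

For a completely mixed reactor with recycle the Lawrence–McCarty relation gives S = K_s·(1 + k_d·θ_c) / [θ_c·(Y·k − k_d) − 1] = 61.8 × (1 + 0.0674 × 5.61) / [5.61 × (0.462 × 7.22 − 0.0674) − 1] = 85.17 / 17.33 = 4.913 mg/L.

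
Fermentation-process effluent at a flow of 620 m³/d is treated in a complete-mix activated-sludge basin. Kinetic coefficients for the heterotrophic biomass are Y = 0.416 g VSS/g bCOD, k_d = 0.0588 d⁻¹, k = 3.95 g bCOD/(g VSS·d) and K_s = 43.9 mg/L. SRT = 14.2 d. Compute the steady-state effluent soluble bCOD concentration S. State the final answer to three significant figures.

From the Monod/SRT balance for a CMAS, S = K_s·(1+k_d θ_c)/[θ_c·(Y k − k_d) − 1] = 43.9 × (1 + 0.0588 × 14.2) / [14.2 × (0.416 × 3.95 − 0.0588) − 1] = 80.55 / 21.50 = 3.747 mg/L.

S ≈ 3.75 mg/L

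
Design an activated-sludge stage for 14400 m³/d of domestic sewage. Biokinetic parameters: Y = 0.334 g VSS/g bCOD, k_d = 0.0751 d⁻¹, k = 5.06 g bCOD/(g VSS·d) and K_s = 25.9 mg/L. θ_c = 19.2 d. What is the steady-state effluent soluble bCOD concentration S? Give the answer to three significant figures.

From the Monod/SRT balance for a CMAS, S = K_s·(1+k_d θ_c)/[θ_c·(Y k − k_d) − 1] = 25.9 × (1 + 0.0751 × 19.2) / [19.2 × (0.334 × 5.06 − 0.0751) − 1] = 63.25 / 30.01 = 2.108 mg/L.

S ≈ 2.11 mg/L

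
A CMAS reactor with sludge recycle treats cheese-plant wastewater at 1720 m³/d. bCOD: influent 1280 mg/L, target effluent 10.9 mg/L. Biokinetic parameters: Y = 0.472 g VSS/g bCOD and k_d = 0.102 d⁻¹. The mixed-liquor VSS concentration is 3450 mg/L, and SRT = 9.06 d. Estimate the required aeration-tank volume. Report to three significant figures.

V ≈ 1410 m³

Steady-state biomass mass balance: V·X·(1 + k_d·θ_c) = Y·Q·(S₀ − S)·θ_c, so V = 0.472 × 1720 × (1280 − 10.9) × 9.06 / [3450 × (1 + 0.102 × 9.06)] = 9.33×10^6 / 6638 = 1406 m³.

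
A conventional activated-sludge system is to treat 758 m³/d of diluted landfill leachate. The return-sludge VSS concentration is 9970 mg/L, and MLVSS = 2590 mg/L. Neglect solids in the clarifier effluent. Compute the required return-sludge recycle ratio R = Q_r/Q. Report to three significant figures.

R = Q_r/Q = X/(X_r − X) = 2590 / (9970 − 2590) = 0.3509.

R ≈ 0.351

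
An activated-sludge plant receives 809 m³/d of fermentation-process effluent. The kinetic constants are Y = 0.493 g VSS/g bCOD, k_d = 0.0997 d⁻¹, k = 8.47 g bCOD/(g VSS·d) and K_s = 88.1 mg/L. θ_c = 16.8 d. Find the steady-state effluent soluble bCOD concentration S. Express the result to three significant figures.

For a completely mixed reactor with recycle the Lawrence–McCarty relation gives S = K_s·(1 + k_d·θ_c) / [θ_c·(Y·k − k_d) − 1] = 88.1 × (1 + 0.0997 × 16.8) / [16.8 × (0.493 × 8.47 − 0.0997) − 1] = 235.7 / 67.48 = 3.493 mg/L.

S ≈ 3.49 mg/L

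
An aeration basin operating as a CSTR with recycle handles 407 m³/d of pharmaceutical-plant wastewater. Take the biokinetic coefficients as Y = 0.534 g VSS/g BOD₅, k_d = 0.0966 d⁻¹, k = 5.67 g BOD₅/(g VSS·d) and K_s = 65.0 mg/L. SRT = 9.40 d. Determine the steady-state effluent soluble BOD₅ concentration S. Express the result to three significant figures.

S ≈ 4.67 mg/L

From the Monod/SRT balance for a CMAS, S = K_s·(1+k_d θ_c)/[θ_c·(Y k − k_d) − 1] = 65.0 × (1 + 0.0966 × 9.40) / [9.40 × (0.534 × 5.67 − 0.0966) − 1] = 124.0 / 26.55 = 4.671 mg/L.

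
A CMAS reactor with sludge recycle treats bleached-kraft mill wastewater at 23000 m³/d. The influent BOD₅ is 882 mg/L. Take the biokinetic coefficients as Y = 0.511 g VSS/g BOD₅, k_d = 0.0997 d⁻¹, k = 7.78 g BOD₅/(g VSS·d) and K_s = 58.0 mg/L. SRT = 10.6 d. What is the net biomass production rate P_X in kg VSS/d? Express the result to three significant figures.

From the Monod/SRT balance for a CMAS, S = K_s·(1+k_d θ_c)/[θ_c·(Y k − k_d) − 1] = 58.0 × (1 + 0.0997 × 10.6) / [10.6 × (0.511 × 7.78 − 0.0997) − 1] = 119.3 / 40.08 = 2.976 mg/L.
Observed yield with endogenous decay: Y_obs = Y / (1 + k_d·θ_c) = 0.511 / (1 + 0.0997 × 10.6) = 0.511 / 2.057 = 0.2484 g VSS/g BOD₅.
Q·(S₀ − S) = 23000 × (882 − 2.98) × 10⁻³ = 20217 kg/d removed.
So the net sludge growth is P_X = 0.2484 × 20217 = 5023 kg VSS/d.

P_X ≈ 5020 kg VSS/d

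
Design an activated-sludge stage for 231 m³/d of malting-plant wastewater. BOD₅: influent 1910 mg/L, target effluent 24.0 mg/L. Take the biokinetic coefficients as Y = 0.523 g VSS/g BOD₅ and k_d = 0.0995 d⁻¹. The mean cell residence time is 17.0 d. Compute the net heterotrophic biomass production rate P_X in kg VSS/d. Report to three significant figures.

P_X ≈ 84.7 kg VSS/d

The observed yield is Y_obs = Y/(1 + k_d·θ_c) = 0.523 / (1 + 0.0995 × 17.0) = 0.523 / 2.692 = 0.1943 g VSS per g BOD₅ removed.
Substrate removed = Q·(S₀ − S) = 231 m³/d × (1910 − 24.0) g/m³ = 4.36×10^5 g/d = 435.7 kg/d.
Biomass produced: P_X = Y_obs·Q·ΔS = 0.1943 × 435.7 ≈ 84.66 kg VSS/d.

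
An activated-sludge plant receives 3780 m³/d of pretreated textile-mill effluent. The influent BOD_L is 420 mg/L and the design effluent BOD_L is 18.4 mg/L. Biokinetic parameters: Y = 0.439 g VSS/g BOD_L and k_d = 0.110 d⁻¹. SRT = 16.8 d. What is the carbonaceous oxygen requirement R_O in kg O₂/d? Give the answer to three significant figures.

Y_obs = Y / (1 + k_d θ_c) = 0.439 / (1 + 0.110 × 16.8) = 0.439 / 2.848 = 0.1541.
Q·(S₀ − S) = 3780 × (420 − 18.4) × 10⁻³ = 1518 kg/d removed.
Biomass synthesised: P_X = Y_obs × 1518 = 234.0 kg VSS/d.
Carbonaceous O₂ demand = substrate oxidised − cell-mass equivalent = 1518 − 1.42 × 234.0 = 1186 kg O₂/d.

R_O ≈ 1190 kg O₂/d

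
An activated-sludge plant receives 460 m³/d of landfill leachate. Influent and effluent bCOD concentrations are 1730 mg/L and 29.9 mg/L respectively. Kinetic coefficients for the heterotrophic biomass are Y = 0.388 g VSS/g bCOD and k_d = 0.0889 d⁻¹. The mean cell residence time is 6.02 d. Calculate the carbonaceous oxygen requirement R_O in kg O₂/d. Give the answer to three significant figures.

Y_obs = Y / (1 + k_d θ_c) = 0.388 / (1 + 0.0889 × 6.02) = 0.388 / 1.535 = 0.2527.
Substrate removed = Q·(S₀ − S) = 460 m³/d × (1730 − 29.9) g/m³ = 7.82×10^5 g/d = 782.0 kg/d.
Net sludge production P_X = 0.2527 × 782.0 = 197.7 kg VSS/d.
Carbonaceous O₂ demand = substrate oxidised − cell-mass equivalent = 782.0 − 1.42 × 197.7 = 501.4 kg O₂/d.

R_O ≈ 501 kg O₂/d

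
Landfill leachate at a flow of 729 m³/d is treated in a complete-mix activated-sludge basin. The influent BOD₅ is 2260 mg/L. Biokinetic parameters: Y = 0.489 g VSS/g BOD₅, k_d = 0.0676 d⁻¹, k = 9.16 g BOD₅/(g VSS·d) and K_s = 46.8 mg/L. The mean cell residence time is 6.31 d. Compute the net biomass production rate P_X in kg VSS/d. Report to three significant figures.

Effluent substrate depends only on kinetics and SRT: S = K_s(1 + k_d θ_c) / [θ_c(Yk − k_d) − 1] = 46.8 × (1 + 0.0676 × 6.31) / [6.31 × (0.489 × 9.16 − 0.0676) − 1] = 66.76 / 26.84 = 2.488 mg/L.
Observed yield with endogenous decay: Y_obs = Y / (1 + k_d·θ_c) = 0.489 / (1 + 0.0676 × 6.31) = 0.489 / 1.427 = 0.3428 g VSS/g BOD₅.
Q·(S₀ − S) = 729 × (2260 − 2.49) × 10⁻³ = 1646 kg/d removed.
Net biomass production P_X = Y_obs × Q·(S₀ − S) = 0.3428 × 1646 = 564.1 kg VSS/d.

P_X ≈ 564 kg VSS/d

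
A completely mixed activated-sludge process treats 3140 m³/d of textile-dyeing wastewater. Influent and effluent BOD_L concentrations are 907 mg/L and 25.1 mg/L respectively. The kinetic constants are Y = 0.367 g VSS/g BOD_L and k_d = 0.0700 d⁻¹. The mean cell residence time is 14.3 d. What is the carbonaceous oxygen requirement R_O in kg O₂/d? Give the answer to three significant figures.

R_O ≈ 2050 kg O₂/d

The observed yield is Y_obs = Y/(1 + k_d·θ_c) = 0.367 / (1 + 0.0700 × 14.3) = 0.367 / 2.001 = 0.1834 g VSS per g BOD_L removed.
ΔS = 907 − 25.1 = 881.9 mg/L, so the substrate removal rate is 3140 × 881.9/1000 = 2769 kg BOD_L/d.
Net sludge production P_X = 0.1834 × 2769 = 507.9 kg VSS/d.
R_O = Q·ΔS − 1.42 P_X = 2769 − 721.2 = 2048 kg O₂/d.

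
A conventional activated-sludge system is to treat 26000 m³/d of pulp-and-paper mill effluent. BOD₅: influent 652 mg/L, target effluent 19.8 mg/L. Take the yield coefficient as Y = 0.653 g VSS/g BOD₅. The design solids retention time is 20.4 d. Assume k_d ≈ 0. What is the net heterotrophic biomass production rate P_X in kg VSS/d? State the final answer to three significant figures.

P_X ≈ 10700 kg VSS/d

No decay correction is needed, so Y_obs = Y = 0.653.
Substrate removed = Q·(S₀ − S) = 26000 m³/d × (652 − 19.8) g/m³ = 1.64×10^7 g/d = 16437 kg/d.
P_X = Y_obs · Q(S₀ − S) = 0.6530 × 16437 = 10733 kg VSS/d.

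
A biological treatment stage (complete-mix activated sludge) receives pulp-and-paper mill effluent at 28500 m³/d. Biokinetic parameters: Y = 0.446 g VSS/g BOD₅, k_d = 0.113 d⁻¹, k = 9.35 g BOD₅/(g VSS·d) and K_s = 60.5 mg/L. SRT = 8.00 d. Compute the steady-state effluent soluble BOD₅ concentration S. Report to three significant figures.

S ≈ 3.66 mg/L

For a completely mixed reactor with recycle the Lawrence–McCarty relation gives S = K_s·(1 + k_d·θ_c) / [θ_c·(Y·k − k_d) − 1] = 60.5 × (1 + 0.113 × 8.00) / [8.00 × (0.446 × 9.35 − 0.113) − 1] = 115.2 / 31.46 = 3.662 mg/L.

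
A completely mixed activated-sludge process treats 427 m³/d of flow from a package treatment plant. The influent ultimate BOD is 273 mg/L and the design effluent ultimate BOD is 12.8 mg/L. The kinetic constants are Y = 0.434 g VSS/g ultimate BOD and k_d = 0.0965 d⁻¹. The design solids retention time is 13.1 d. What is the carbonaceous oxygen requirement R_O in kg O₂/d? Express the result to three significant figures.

R_O ≈ 80.9 kg O₂/d

Correct the yield for decay: Y_obs = Y/(1 + k_d θ_c) = 0.434 / (1 + 0.0965 × 13.1) = 0.434 / 2.264 = 0.1917.
Mass of ultimate BOD removed per day: Q(S₀ − S) = 427 × 260.2 g/m³ = 111.1 kg/d.
Net sludge production P_X = 0.1917 × 111.1 = 21.30 kg VSS/d.
R_O = Q·(S₀ − S) − 1.42·P_X = 111.1 − 1.42 × 21.30 = 80.86 kg O₂/d.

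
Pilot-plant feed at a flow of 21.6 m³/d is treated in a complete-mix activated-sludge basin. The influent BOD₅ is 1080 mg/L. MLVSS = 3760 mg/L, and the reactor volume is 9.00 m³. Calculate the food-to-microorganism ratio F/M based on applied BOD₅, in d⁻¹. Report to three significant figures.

F/M = applied load / biomass = Q·S₀/(V·X) = 21.6 × 1080 / (9.000 × 3760) = 0.6894 d⁻¹.

F/M ≈ 0.689 d⁻¹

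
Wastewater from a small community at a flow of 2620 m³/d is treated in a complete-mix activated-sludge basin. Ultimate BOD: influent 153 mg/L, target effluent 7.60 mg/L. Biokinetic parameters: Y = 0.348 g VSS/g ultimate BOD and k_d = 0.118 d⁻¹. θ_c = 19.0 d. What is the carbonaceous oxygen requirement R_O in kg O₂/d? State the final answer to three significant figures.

R_O ≈ 323 kg O₂/d

The observed yield is Y_obs = Y/(1 + k_d·θ_c) = 0.348 / (1 + 0.118 × 19.0) = 0.348 / 3.242 = 0.1073 g VSS per g ultimate BOD removed.
Q·(S₀ − S) = 2620 × (153 − 7.60) × 10⁻³ = 380.9 kg/d removed.
P_X = Y_obs·Q·(S₀ − S) = 0.1073 × 380.9 = 40.89 kg VSS/d.
R_O = Q·ΔS − 1.42 P_X = 380.9 − 58.07 = 322.9 kg O₂/d.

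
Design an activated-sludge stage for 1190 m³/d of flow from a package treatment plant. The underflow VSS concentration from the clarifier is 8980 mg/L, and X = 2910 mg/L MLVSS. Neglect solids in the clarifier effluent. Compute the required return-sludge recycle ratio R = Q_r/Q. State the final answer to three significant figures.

Solids balance on the clarifier gives (1+R)X = R·X_r, so R = X/(X_r − X) = 2910 / (8980 − 2910) = 0.4794.

R ≈ 0.479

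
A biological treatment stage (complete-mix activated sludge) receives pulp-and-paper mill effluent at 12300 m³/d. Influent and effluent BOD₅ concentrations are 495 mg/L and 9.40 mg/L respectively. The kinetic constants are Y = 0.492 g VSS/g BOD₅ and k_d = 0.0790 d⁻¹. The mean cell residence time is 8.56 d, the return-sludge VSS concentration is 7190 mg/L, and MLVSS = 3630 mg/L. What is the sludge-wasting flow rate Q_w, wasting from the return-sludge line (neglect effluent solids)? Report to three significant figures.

Q_w ≈ 244 m³/d

Rearranging the biomass balance for a CMAS with decay, V = Y·Q·ΔS·θ_c / [X·(1+k_d θ_c)] = 0.492 × 12300 × (495 − 9.40) × 8.56 / [3630 × (1 + 0.0790 × 8.56)] = 2.52×10^7 / 6085 = 4134 m³.
Wasting from the return line (neglecting effluent solids): Q_w = V·X / (θ_c·X_r) = 4134 × 3630 / (8.56 × 7190) = 243.8 m³/d.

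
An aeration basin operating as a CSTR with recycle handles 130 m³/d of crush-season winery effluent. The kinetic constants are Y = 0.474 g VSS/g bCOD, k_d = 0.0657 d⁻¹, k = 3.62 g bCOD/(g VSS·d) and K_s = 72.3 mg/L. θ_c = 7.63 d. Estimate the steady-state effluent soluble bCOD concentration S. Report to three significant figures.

S ≈ 9.36 mg/L

Effluent substrate depends only on kinetics and SRT: S = K_s(1 + k_d θ_c) / [θ_c(Yk − k_d) − 1] = 72.3 × (1 + 0.0657 × 7.63) / [7.63 × (0.474 × 3.62 − 0.0657) − 1] = 108.5 / 11.59 = 9.365 mg/L.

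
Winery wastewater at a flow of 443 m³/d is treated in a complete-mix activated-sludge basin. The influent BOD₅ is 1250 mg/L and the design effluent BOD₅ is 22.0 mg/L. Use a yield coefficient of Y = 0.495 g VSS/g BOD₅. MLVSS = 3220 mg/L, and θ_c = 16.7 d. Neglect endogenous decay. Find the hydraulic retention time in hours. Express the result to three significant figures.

Biomass mass balance (decay neglected): V·X = Y·Q·(S₀ − S)·θ_c, so V = 0.495 × 443 × (1250 − 22.0) × 16.7 / 3220 = 1397 m³.
τ = V/Q = 1397/443 = 3.153 d, or 75.66 h.

τ ≈ 75.7 h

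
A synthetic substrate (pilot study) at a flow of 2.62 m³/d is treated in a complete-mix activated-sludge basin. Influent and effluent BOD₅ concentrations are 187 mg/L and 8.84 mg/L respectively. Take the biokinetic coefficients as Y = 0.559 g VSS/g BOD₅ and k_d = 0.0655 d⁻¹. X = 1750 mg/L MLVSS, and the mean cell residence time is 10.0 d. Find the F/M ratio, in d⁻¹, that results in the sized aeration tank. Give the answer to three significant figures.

F/M ≈ 0.311 d⁻¹

Steady-state biomass mass balance: V·X·(1 + k_d·θ_c) = Y·Q·(S₀ − S)·θ_c, so V = 0.559 × 2.62 × (187 − 8.84) × 10.0 / [1750 × (1 + 0.0655 × 10.0)] = 2.61×10^3 / 2896 = 0.9009 m³.
Food-to-microorganism ratio F/M = Q S₀ / (V X) = 2.62 × 187 / (0.9009 × 1750) = 0.3108 d⁻¹.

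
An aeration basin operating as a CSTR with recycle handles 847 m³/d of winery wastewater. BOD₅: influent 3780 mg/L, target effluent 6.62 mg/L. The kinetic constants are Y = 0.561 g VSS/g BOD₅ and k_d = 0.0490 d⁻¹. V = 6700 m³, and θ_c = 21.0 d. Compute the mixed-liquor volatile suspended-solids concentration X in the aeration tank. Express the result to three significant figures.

From V·X·(1 + k_d·θ_c) = Y·Q·(S₀ − S)·θ_c: X = 0.561 × 847 × (3780 − 6.62) × 21.0 / [6700 × (1 + 0.0490 × 21.0)] = 2770 mg/L.

X ≈ 2770 mg/L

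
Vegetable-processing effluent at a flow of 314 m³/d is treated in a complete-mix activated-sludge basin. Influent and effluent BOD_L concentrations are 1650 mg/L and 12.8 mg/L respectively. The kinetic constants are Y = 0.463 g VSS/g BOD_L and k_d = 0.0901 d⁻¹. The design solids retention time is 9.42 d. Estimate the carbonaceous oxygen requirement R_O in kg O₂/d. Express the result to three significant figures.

Observed yield with endogenous decay: Y_obs = Y / (1 + k_d·θ_c) = 0.463 / (1 + 0.0901 × 9.42) = 0.463 / 1.849 = 0.2504 g VSS/g BOD_L.
Q·(S₀ − S) = 314 × (1650 − 12.8) × 10⁻³ = 514.1 kg/d removed.
P_X = Y_obs·Q·(S₀ − S) = 0.2504 × 514.1 = 128.7 kg VSS/d.
Carbonaceous O₂ demand = substrate oxidised − cell-mass equivalent = 514.1 − 1.42 × 128.7 = 331.3 kg O₂/d.

R_O ≈ 331 kg O₂/d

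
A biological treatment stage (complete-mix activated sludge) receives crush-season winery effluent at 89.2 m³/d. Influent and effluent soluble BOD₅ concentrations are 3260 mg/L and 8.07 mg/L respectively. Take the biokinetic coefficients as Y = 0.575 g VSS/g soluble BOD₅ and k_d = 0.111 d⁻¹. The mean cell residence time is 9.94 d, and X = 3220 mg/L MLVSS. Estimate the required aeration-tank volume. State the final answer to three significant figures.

V ≈ 245 m³

Steady-state biomass mass balance: V·X·(1 + k_d·θ_c) = Y·Q·(S₀ − S)·θ_c, so V = 0.575 × 89.2 × (3260 − 8.07) × 9.94 / [3220 × (1 + 0.111 × 9.94)] = 1.66×10^6 / 6773 = 244.8 m³.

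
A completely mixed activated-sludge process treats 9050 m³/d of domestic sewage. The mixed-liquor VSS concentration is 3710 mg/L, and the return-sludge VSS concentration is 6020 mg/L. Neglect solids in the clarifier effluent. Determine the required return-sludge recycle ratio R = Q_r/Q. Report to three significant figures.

Mass balance around the secondary clarifier (neglecting effluent solids): R = X / (X_r − X) = 3710 / (6020 − 3710) = 1.606.

R ≈ 1.61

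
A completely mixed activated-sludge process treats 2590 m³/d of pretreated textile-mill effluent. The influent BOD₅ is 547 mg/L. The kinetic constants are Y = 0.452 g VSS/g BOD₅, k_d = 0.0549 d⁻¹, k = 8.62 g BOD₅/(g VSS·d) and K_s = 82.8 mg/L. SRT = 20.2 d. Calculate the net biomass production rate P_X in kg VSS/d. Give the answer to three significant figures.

Effluent substrate depends only on kinetics and SRT: S = K_s(1 + k_d θ_c) / [θ_c(Yk − k_d) − 1] = 82.8 × (1 + 0.0549 × 20.2) / [20.2 × (0.452 × 8.62 − 0.0549) − 1] = 174.6 / 76.60 = 2.280 mg/L.
The observed yield is Y_obs = Y/(1 + k_d·θ_c) = 0.452 / (1 + 0.0549 × 20.2) = 0.452 / 2.109 = 0.2143 g VSS per g BOD₅ removed.
Mass of BOD₅ removed per day: Q(S₀ − S) = 2590 × 544.7 g/m³ = 1411 kg/d.
Net biomass production P_X = Y_obs × Q·(S₀ − S) = 0.2143 × 1411 = 302.4 kg VSS/d.

P_X ≈ 302 kg VSS/d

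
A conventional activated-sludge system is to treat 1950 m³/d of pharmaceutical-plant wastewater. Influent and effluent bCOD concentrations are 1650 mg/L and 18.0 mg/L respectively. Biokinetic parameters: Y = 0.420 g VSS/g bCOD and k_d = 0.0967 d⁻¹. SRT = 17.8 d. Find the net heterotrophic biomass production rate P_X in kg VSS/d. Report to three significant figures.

Y_obs = Y / (1 + k_d θ_c) = 0.420 / (1 + 0.0967 × 17.8) = 0.420 / 2.721 = 0.1543.
Q·(S₀ − S) = 1950 × (1650 − 18.0) × 10⁻³ = 3182 kg/d removed.
Net biomass production P_X = Y_obs × Q·(S₀ − S) = 0.1543 × 3182 = 491.2 kg VSS/d.

P_X ≈ 491 kg VSS/d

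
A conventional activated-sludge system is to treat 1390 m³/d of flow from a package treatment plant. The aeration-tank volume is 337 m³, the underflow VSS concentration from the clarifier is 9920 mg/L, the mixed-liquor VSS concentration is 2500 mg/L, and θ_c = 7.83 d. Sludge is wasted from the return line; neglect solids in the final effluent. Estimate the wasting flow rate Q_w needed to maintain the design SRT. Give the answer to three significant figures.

Q_w = (V·X)/(θ_c X_r) = 337.0 × 2500 / (7.83 × 9920) = 10.85 m³/d.

Q_w ≈ 10.8 m³/d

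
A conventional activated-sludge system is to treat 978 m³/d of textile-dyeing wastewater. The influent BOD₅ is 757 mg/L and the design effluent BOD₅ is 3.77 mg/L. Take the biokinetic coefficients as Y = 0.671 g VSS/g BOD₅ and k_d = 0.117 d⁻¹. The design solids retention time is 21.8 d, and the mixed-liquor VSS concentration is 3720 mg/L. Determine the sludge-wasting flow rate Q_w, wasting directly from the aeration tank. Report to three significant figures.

Q_w ≈ 37.4 m³/d

Steady-state biomass mass balance: V·X·(1 + k_d·θ_c) = Y·Q·(S₀ − S)·θ_c, so V = 0.671 × 978 × (757 − 3.77) × 21.8 / [3720 × (1 + 0.117 × 21.8)] = 1.08×10^7 / 13208 = 815.8 m³.
For wasting at MLVSS concentration, Q_w = V/θ_c = 815.8/21.8 = 37.42 m³/d.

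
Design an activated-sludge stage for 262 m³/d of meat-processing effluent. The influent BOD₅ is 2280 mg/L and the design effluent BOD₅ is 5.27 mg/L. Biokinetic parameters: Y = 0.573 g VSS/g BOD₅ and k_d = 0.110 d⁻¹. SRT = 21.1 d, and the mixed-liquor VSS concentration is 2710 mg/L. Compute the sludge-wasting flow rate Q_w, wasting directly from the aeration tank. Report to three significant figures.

Q_w ≈ 37.9 m³/d

Rearranging the biomass balance for a CMAS with decay, V = Y·Q·ΔS·θ_c / [X·(1+k_d θ_c)] = 0.573 × 262 × (2280 − 5.27) × 21.1 / [2710 × (1 + 0.110 × 21.1)] = 7.21×10^6 / 9000 = 800.6 m³.
Wasting from the aeration tank: Q_w = V / θ_c = 800.6 / 21.1 = 37.94 m³/d.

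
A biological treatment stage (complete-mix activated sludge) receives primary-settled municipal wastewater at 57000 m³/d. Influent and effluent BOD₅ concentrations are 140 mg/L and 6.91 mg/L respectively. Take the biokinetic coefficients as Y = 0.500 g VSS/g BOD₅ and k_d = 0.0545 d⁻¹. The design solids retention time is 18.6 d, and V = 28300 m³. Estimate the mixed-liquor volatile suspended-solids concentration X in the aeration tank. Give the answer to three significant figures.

X ≈ 1240 mg/L

From V·X·(1 + k_d·θ_c) = Y·Q·(S₀ − S)·θ_c: X = 0.500 × 57000 × (140 − 6.91) × 18.6 / [28300 × (1 + 0.0545 × 18.6)] = 1238 mg/L.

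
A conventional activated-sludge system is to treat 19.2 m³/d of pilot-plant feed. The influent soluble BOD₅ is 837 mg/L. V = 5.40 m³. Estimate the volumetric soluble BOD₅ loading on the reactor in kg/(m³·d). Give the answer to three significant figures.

L_v ≈ 2.98 kg soluble BOD₅/(m³·d)

L_v = Q S₀ / V = 19.2 × 837 × 10⁻³ / 5.400 = 2.976 kg/(m³·d).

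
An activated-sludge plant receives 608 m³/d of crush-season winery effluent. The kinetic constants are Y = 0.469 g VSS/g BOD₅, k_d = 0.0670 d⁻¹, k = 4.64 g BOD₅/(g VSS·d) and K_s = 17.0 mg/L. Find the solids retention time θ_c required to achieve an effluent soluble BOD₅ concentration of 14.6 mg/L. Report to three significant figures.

θ_c ≈ 1.07 d

Specific growth rate at S = 14.6 mg/L: μ = YkS/(K_s+S) = 0.469·4.64·14.6/(17.0+14.6) = 1.005 d⁻¹.
θ_c = 1/(μ − k_d) = 1/(1.005 − 0.0670) = 1/0.9384 = 1.066 d.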